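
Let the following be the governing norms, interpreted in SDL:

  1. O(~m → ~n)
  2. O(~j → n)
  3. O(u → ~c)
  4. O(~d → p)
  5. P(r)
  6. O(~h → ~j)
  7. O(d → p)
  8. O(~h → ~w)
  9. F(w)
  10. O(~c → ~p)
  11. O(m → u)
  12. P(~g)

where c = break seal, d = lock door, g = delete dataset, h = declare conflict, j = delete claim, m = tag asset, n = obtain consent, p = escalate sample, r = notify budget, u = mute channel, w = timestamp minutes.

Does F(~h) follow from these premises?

Yes

By case analysis on d: premise 7 gives O(d → p) and premise 4 gives O(~d → p), so O(p) either way.
Premise 10, O(~c → ~p), contraposes to O(p → c); with O(p) we get O(c).
Premise 3, O(u → ~c), contraposes to O(c → ~u); with O(c) we get O(~u).
Premise 11, O(m → u), contraposes to O(~u → ~m); with O(~u) we get O(~m).
With premise 1, O(~m → ~n), the K-axiom yields O(~n).
Premise 2 is O(~j → n); contrapositively O(~n → j). Since O(~n) holds, K gives O(j).
Premise 6 is O(~h → ~j); contrapositively O(j → h). Since O(j) holds, K gives O(h).
Premises 5, 8, 9, 12 do not contribute to this derivation.
So O(h) holds, i.e. F(~h). The claim follows.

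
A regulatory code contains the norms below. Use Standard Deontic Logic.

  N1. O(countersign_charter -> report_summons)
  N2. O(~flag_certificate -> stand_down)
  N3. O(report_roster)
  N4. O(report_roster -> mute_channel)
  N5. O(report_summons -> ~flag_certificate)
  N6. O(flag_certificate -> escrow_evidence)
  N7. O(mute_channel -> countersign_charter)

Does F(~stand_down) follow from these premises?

Premise 3 gives O(report_roster).
From O(report_roster) and premise 4, O(report_roster -> mute_channel), we obtain O(mute_channel).
With premise 7, O(mute_channel -> countersign_charter), the K-axiom yields O(countersign_charter).
With premise 1, O(countersign_charter -> report_summons), the K-axiom yields O(report_summons).
From O(report_summons) and premise 5, O(report_summons -> ~flag_certificate), we obtain O(~flag_certificate).
With premise 2, O(~flag_certificate -> stand_down), the K-axiom yields O(stand_down).
Premise 6 does not contribute to this derivation.
So O(stand_down) holds, i.e. F(~stand_down). The claim follows.

Yes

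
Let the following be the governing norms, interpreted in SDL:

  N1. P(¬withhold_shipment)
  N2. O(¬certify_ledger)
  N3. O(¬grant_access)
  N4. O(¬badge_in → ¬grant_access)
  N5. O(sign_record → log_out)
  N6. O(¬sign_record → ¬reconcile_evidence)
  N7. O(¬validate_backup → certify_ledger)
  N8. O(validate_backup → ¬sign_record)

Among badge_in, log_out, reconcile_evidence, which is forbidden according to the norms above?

Premise 2 gives O(¬certify_ledger).
Premise 7, O(¬validate_backup → certify_ledger), contraposes to O(¬certify_ledger → validate_backup); with O(¬certify_ledger) we get O(validate_backup).
With premise 8, O(validate_backup → ¬sign_record), the K-axiom yields O(¬sign_record).
Premise 6 is O(¬sign_record → ¬reconcile_evidence); since O(¬sign_record), deontic closure gives O(¬reconcile_evidence).
So O(¬reconcile_evidence) holds, i.e. reconcile_evidence is forbidden. None of the other listed options is forbidden under the premises.

reconcile_evidence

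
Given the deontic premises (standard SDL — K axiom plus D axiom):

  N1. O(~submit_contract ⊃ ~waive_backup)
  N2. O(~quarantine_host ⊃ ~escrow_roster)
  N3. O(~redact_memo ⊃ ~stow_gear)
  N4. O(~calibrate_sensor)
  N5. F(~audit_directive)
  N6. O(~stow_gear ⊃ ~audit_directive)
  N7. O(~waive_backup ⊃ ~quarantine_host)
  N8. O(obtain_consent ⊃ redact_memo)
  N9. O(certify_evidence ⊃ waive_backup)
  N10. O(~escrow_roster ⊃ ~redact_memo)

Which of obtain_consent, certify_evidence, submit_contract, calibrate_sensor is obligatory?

submit_contract

Premise 5, F(~audit_directive), is equivalent to O(audit_directive).
Premise 6 is O(~stow_gear ⊃ ~audit_directive); contrapositively O(audit_directive ⊃ stow_gear). Since O(audit_directive) holds, K gives O(stow_gear).
Premise 3, O(~redact_memo ⊃ ~stow_gear), contraposes to O(stow_gear ⊃ redact_memo); with O(stow_gear) we get O(redact_memo).
Premise 10 is O(~escrow_roster ⊃ ~redact_memo); contrapositively O(redact_memo ⊃ escrow_roster). Since O(redact_memo) holds, K gives O(escrow_roster).
Premise 2 is O(~quarantine_host ⊃ ~escrow_roster); contrapositively O(escrow_roster ⊃ quarantine_host). Since O(escrow_roster) holds, K gives O(quarantine_host).
Premise 7, O(~waive_backup ⊃ ~quarantine_host), contraposes to O(quarantine_host ⊃ waive_backup); with O(quarantine_host) we get O(waive_backup).
The contrapositive of premise 1 (O(~submit_contract ⊃ ~waive_backup)) is O(waive_backup ⊃ submit_contract), and O(waive_backup) is already established, so O(submit_contract).
So O(submit_contract) holds — submit_contract is obligatory. None of the other listed options is made obligatory by any chain of premises.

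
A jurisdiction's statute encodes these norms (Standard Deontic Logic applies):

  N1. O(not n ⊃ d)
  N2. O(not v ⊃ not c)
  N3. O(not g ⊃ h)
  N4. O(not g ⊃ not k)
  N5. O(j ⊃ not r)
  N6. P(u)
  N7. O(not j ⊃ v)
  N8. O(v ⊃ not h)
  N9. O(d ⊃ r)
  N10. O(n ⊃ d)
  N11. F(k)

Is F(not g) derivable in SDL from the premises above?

Yes

Premises 1 and 10 are O(not n ⊃ d) and O(n ⊃ d); every ideal world satisfies not n or n, so in either case d holds — hence O(d).
Premise 9 is O(d ⊃ r); since O(d), deontic closure gives O(r).
Premise 5, O(j ⊃ not r), contraposes to O(r ⊃ not j); with O(r) we get O(not j).
Applying K to premise 7 (O(not j ⊃ v)) and O(not j) yields O(v).
Premise 8 is O(v ⊃ not h); since O(v), deontic closure gives O(not h).
Premise 3 is O(not g ⊃ h); contrapositively O(not h ⊃ g). Since O(not h) holds, K gives O(g).
Premises 2, 4, 6, 11 do not contribute to this derivation.
So O(g) holds, i.e. F(not g). The claim follows.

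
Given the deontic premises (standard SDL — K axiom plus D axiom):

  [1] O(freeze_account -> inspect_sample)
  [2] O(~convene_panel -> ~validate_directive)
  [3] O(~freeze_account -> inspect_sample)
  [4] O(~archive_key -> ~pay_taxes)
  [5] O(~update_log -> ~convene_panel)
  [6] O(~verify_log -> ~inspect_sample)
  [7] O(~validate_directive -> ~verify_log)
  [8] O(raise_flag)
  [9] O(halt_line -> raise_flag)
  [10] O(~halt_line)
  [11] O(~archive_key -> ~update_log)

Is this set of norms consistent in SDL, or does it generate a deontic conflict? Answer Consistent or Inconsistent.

Premise 9 is O(halt_line -> raise_flag); even if O(raise_flag) held, inferring O(halt_line) would be affirming the consequent — invalid.
So O(halt_line) is not derivable, and the apparent clash with O(~halt_line) does not arise.
A world satisfying every obligation exists (e.g. archive_key=true, convene_panel=true, freeze_account=false, halt_line=false, inspect_sample=true, pay_taxes=false, raise_flag=true, update_log=true, validate_directive=true, verify_log=true); no atom is both obligatory and forbidden, so the set is consistent.

Consistent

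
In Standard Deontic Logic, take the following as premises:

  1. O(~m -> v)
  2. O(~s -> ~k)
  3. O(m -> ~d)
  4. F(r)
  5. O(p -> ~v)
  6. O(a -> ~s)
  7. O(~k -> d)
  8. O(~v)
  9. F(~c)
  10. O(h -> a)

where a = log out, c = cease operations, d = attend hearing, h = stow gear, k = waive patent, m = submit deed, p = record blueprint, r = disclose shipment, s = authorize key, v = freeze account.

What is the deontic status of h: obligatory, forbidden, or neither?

Premise 8 gives O(~v).
Premise 1 is O(~m -> v); contrapositively O(~v -> m). Since O(~v) holds, K gives O(m).
With premise 3, O(m -> ~d), the K-axiom yields O(~d).
Premise 7 is O(~k -> d); contrapositively O(~d -> k). Since O(~d) holds, K gives O(k).
The contrapositive of premise 2 (O(~s -> ~k)) is O(k -> s), and O(k) is already established, so O(s).
The contrapositive of premise 6 (O(a -> ~s)) is O(s -> ~a), and O(s) is already established, so O(~a).
Premise 10, O(h -> a), contraposes to O(~a -> ~h); with O(~a) we get O(~h).
Premises 4, 5, 9 do not contribute to this derivation.
Thus O(~h), which is F(h): h is forbidden.

Forbidden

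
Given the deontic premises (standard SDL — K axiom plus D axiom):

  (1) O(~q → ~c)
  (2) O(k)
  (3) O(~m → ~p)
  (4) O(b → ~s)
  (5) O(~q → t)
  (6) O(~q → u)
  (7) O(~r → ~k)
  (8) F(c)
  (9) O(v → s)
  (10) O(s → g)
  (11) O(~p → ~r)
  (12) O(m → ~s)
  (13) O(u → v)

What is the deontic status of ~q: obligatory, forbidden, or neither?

Premise 2 gives O(k).
Premise 7 is O(~r → ~k); contrapositively O(k → r). Since O(k) holds, K gives O(r).
The contrapositive of premise 11 (O(~p → ~r)) is O(r → p), and O(r) is already established, so O(p).
Premise 3, O(~m → ~p), contraposes to O(p → m); with O(p) we get O(m).
Premise 12 is O(m → ~s); since O(m), deontic closure gives O(~s).
Premise 9 is O(v → s); contrapositively O(~s → ~v). Since O(~s) holds, K gives O(~v).
The contrapositive of premise 13 (O(u → v)) is O(~v → ~u), and O(~v) is already established, so O(~u).
Premise 6, O(~q → u), contraposes to O(~u → q); with O(~u) we get O(q).
Premises 1, 4, 5, 8, 10 do not contribute to this derivation.
Thus O(q), which is F(~q): ~q is forbidden.

Forbidden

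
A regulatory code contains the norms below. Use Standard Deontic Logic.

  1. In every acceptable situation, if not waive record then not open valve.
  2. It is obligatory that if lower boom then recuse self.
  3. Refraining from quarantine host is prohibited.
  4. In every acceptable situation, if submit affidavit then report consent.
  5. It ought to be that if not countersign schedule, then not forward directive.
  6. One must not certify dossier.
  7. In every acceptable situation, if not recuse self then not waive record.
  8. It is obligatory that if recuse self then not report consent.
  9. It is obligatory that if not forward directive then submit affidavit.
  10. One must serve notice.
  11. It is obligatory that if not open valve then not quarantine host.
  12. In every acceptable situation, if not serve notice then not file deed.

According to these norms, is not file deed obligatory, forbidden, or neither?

Neither

Premise 12 is O(¬serve_notice → ¬file_deed), but O(¬serve_notice) is not derivable from the premises, so it does not yield O(¬file_deed).
No premise or chain of K-axiom applications forces O(¬file_deed), and none forces O(file_deed). So ¬file_deed is neither obligatory nor forbidden under these norms.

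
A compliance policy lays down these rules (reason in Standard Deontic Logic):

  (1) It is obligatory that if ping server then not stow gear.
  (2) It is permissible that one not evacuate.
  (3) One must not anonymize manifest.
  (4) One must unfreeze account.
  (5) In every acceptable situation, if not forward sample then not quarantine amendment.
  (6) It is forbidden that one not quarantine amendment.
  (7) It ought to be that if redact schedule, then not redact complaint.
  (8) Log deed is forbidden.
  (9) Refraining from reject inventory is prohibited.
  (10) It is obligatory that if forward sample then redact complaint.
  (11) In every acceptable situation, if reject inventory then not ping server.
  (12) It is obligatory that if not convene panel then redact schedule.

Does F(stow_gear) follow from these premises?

Premise 1 is O(ping_server → ¬stow_gear), but O(ping_server) is not derivable from the premises, so it does not yield O(¬stow_gear).
No other premise forces O(¬stow_gear). An ideal world satisfying every premise can still have stow_gear true, so F(stow_gear) is not derivable.

No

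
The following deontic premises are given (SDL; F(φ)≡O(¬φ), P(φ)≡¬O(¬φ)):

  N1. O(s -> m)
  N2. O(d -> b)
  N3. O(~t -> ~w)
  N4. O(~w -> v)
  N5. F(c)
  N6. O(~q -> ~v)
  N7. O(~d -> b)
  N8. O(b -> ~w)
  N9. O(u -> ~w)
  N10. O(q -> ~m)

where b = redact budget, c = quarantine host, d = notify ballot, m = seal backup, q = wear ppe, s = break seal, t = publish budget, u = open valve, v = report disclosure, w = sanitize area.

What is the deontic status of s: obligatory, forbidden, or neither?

Forbidden

Premises 7 and 2 are O(~d -> b) and O(d -> b); every ideal world satisfies ~d or d, so in either case b holds — hence O(b).
Applying K to premise 8 (O(b -> ~w)) and O(b) yields O(~w).
Applying K to premise 4 (O(~w -> v)) and O(~w) yields O(v).
Premise 6 is O(~q -> ~v); contrapositively O(v -> q). Since O(v) holds, K gives O(q).
From O(q) and premise 10, O(q -> ~m), we obtain O(~m).
The contrapositive of premise 1 (O(s -> m)) is O(~m -> ~s), and O(~m) is already established, so O(~s).
Premises 3, 5, 9 do not contribute to this derivation.
Thus O(~s), which is F(s): s is forbidden.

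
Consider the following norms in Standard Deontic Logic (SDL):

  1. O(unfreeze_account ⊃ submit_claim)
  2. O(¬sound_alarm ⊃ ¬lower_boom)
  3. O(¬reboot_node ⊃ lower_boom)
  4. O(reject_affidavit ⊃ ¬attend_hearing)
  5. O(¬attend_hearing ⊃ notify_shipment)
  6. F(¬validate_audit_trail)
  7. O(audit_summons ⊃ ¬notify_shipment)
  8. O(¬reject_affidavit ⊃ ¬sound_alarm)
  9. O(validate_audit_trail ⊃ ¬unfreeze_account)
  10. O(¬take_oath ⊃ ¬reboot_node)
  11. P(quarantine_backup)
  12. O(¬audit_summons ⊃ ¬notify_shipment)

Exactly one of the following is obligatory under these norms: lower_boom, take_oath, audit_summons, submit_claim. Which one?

By case analysis on ¬audit_summons: premise 12 gives O(¬audit_summons ⊃ ¬notify_shipment) and premise 7 gives O(audit_summons ⊃ ¬notify_shipment), so O(¬notify_shipment) either way.
The contrapositive of premise 5 (O(¬attend_hearing ⊃ notify_shipment)) is O(¬notify_shipment ⊃ attend_hearing), and O(¬notify_shipment) is already established, so O(attend_hearing).
Premise 4 is O(reject_affidavit ⊃ ¬attend_hearing); contrapositively O(attend_hearing ⊃ ¬reject_affidavit). Since O(attend_hearing) holds, K gives O(¬reject_affidavit).
From O(¬reject_affidavit) and premise 8, O(¬reject_affidavit ⊃ ¬sound_alarm), we obtain O(¬sound_alarm).
With premise 2, O(¬sound_alarm ⊃ ¬lower_boom), the K-axiom yields O(¬lower_boom).
Premise 3 is O(¬reboot_node ⊃ lower_boom); contrapositively O(¬lower_boom ⊃ reboot_node). Since O(¬lower_boom) holds, K gives O(reboot_node).
Premise 10 is O(¬take_oath ⊃ ¬reboot_node); contrapositively O(reboot_node ⊃ take_oath). Since O(reboot_node) holds, K gives O(take_oath).
So O(take_oath) holds — take_oath is obligatory. None of the other listed options is made obligatory by any chain of premises.

take_oath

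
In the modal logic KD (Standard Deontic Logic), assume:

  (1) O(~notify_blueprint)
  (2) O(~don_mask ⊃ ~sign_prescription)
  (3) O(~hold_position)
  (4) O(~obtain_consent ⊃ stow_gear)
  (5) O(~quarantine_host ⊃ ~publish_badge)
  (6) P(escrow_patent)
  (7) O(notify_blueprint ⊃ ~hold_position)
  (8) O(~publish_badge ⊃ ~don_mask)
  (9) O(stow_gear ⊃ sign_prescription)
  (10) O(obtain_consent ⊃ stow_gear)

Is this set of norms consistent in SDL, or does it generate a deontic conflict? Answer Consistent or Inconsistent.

Consistent

Premise 7 is O(notify_blueprint ⊃ ~hold_position); even if O(~hold_position) held, inferring O(notify_blueprint) would be affirming the consequent — invalid.
So O(notify_blueprint) is not derivable, and the apparent clash with O(~notify_blueprint) does not arise.
A world satisfying every obligation exists (e.g. don_mask=true, escrow_patent=false, hold_position=false, notify_blueprint=false, obtain_consent=false, publish_badge=true, quarantine_host=true, sign_prescription=true, stow_gear=true); no atom is both obligatory and forbidden, so the set is consistent.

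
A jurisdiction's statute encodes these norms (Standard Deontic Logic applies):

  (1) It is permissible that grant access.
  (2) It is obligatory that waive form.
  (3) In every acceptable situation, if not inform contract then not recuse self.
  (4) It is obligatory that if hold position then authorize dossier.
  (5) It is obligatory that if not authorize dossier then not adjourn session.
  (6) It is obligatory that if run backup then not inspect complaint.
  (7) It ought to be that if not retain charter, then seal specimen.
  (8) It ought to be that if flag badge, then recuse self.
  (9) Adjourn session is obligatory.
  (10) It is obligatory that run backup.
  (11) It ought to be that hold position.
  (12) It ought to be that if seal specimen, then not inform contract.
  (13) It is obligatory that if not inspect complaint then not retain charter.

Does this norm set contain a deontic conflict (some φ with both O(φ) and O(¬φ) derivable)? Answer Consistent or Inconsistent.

Consistent

Premise 5 is O(¬authorize_dossier → ¬adjourn_session), but O(¬authorize_dossier) is not derivable from the premises, so it does not yield O(¬adjourn_session).
So O(¬adjourn_session) is not derivable, and the apparent clash with O(adjourn_session) does not arise.
A world satisfying every obligation exists (e.g. adjourn_session=true, authorize_dossier=true, flag_badge=false, grant_access=false, hold_position=true, inform_contract=false, inspect_complaint=false, recuse_self=false, retain_charter=false, run_backup=true, seal_specimen=true, waive_form=true); no atom is both obligatory and forbidden, so the set is consistent.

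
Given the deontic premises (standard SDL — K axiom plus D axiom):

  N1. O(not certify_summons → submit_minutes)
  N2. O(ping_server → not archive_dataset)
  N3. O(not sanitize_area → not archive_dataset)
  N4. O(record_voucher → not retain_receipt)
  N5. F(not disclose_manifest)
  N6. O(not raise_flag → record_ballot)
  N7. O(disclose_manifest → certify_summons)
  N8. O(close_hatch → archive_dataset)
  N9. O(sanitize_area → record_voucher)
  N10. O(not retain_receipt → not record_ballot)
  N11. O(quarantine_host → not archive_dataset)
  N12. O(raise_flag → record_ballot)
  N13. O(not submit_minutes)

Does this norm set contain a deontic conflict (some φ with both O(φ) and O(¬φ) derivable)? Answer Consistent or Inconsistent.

Premise 1 is O(not certify_summons → submit_minutes), but O(not certify_summons) is not derivable from the premises, so it does not yield O(submit_minutes).
So O(submit_minutes) is not derivable, and the apparent clash with O(not submit_minutes) does not arise.
A world satisfying every obligation exists (e.g. archive_dataset=false, certify_summons=true, close_hatch=false, disclose_manifest=true, ping_server=false, quarantine_host=false, raise_flag=false, record_ballot=true, record_voucher=false, retain_receipt=true, sanitize_area=false, submit_minutes=false); no atom is both obligatory and forbidden, so the set is consistent.

Consistent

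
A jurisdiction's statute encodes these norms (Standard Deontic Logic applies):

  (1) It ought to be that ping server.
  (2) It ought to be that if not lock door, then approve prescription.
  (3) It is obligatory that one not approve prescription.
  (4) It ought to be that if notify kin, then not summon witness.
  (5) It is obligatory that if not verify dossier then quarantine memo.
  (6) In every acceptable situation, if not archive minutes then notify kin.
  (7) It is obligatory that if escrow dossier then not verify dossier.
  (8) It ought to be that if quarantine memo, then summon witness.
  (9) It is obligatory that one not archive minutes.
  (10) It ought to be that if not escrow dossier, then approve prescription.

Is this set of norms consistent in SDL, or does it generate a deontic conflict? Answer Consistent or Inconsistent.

Inconsistent

Premise 9 gives O(¬archive_minutes).
From O(¬archive_minutes) and premise 6, O(¬archive_minutes → notify_kin), we obtain O(notify_kin).
With premise 4, O(notify_kin → ¬summon_witness), the K-axiom yields O(¬summon_witness).
Premise 8, O(quarantine_memo → summon_witness), contraposes to O(¬summon_witness → ¬quarantine_memo); with O(¬summon_witness) we get O(¬quarantine_memo).
Premise 5 is O(¬verify_dossier → quarantine_memo); contrapositively O(¬quarantine_memo → verify_dossier). Since O(¬quarantine_memo) holds, K gives O(verify_dossier).
The contrapositive of premise 7 (O(escrow_dossier → ¬verify_dossier)) is O(verify_dossier → ¬escrow_dossier), and O(verify_dossier) is already established, so O(¬escrow_dossier).
With premise 10, O(¬escrow_dossier → approve_prescription), the K-axiom yields O(approve_prescription).
However, premise 3 gives O(¬approve_prescription).
We now have both O(approve_prescription) and O(¬approve_prescription) — approve_prescription is simultaneously obligatory and forbidden, violating the D-axiom.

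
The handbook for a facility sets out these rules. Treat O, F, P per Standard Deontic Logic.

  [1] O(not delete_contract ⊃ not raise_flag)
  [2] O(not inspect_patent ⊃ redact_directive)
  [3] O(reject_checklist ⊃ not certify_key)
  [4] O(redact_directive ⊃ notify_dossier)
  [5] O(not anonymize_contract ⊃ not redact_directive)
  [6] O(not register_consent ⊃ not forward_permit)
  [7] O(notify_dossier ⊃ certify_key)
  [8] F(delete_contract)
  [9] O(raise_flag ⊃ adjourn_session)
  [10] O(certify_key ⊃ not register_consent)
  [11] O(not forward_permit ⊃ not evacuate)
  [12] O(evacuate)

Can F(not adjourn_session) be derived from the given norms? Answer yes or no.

Premise 9 is O(raise_flag ⊃ adjourn_session), but O(raise_flag) is not derivable from the premises, so it does not yield O(adjourn_session).
No other premise forces O(adjourn_session). An ideal world satisfying every premise can still have not adjourn_session true, so F(not adjourn_session) is not derivable.

No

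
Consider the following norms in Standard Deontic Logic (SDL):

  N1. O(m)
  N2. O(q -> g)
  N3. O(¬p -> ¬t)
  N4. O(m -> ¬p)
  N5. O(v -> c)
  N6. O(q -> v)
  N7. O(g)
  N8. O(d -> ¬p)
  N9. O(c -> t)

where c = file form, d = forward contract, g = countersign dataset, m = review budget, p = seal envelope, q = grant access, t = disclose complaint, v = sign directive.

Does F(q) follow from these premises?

From premise 1 we have O(m).
From O(m) and premise 4, O(m -> ¬p), we obtain O(¬p).
From O(¬p) and premise 3, O(¬p -> ¬t), we obtain O(¬t).
The contrapositive of premise 9 (O(c -> t)) is O(¬t -> ¬c), and O(¬t) is already established, so O(¬c).
Premise 5 is O(v -> c); contrapositively O(¬c -> ¬v). Since O(¬c) holds, K gives O(¬v).
The contrapositive of premise 6 (O(q -> v)) is O(¬v -> ¬q), and O(¬v) is already established, so O(¬q).
Premises 2, 7, 8 do not contribute to this derivation.
So O(¬q) holds, i.e. F(q). The claim follows.

Yes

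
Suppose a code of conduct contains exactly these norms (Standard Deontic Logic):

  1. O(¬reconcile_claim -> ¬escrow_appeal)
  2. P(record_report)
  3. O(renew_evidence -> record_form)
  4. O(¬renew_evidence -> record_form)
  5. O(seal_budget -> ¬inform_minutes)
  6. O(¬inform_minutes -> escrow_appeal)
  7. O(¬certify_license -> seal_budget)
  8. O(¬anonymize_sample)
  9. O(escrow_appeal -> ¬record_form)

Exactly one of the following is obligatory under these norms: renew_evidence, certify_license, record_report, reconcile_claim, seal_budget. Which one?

certify_license

Premises 3 and 4 cover both cases: O(renew_evidence -> record_form) and O(¬renew_evidence -> record_form). Since renew_evidence ∨ ¬renew_evidence is a tautology, O(record_form) follows.
Premise 9 is O(escrow_appeal -> ¬record_form); contrapositively O(record_form -> ¬escrow_appeal). Since O(record_form) holds, K gives O(¬escrow_appeal).
Premise 6, O(¬inform_minutes -> escrow_appeal), contraposes to O(¬escrow_appeal -> inform_minutes); with O(¬escrow_appeal) we get O(inform_minutes).
Premise 5 is O(seal_budget -> ¬inform_minutes); contrapositively O(inform_minutes -> ¬seal_budget). Since O(inform_minutes) holds, K gives O(¬seal_budget).
Premise 7 is O(¬certify_license -> seal_budget); contrapositively O(¬seal_budget -> certify_license). Since O(¬seal_budget) holds, K gives O(certify_license).
So O(certify_license) holds — certify_license is obligatory. None of the other listed options is made obligatory by any chain of premises.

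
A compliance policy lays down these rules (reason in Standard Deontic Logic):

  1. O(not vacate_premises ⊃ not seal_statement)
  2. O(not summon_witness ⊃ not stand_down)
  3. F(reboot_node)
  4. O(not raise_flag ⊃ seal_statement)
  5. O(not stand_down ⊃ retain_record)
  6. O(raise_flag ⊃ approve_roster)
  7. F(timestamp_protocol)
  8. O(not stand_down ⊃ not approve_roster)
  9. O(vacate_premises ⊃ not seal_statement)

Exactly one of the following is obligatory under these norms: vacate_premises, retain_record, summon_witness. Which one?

summon_witness

Premises 1 and 9 cover both cases: O(not vacate_premises ⊃ not seal_statement) and O(vacate_premises ⊃ not seal_statement). Since not vacate_premises ∨ vacate_premises is a tautology, O(not seal_statement) follows.
Premise 4 is O(not raise_flag ⊃ seal_statement); contrapositively O(not seal_statement ⊃ raise_flag). Since O(not seal_statement) holds, K gives O(raise_flag).
From O(raise_flag) and premise 6, O(raise_flag ⊃ approve_roster), we obtain O(approve_roster).
Premise 8 is O(not stand_down ⊃ not approve_roster); contrapositively O(approve_roster ⊃ stand_down). Since O(approve_roster) holds, K gives O(stand_down).
The contrapositive of premise 2 (O(not summon_witness ⊃ not stand_down)) is O(stand_down ⊃ summon_witness), and O(stand_down) is already established, so O(summon_witness).
So O(summon_witness) holds — summon_witness is obligatory. None of the other listed options is made obligatory by any chain of premises.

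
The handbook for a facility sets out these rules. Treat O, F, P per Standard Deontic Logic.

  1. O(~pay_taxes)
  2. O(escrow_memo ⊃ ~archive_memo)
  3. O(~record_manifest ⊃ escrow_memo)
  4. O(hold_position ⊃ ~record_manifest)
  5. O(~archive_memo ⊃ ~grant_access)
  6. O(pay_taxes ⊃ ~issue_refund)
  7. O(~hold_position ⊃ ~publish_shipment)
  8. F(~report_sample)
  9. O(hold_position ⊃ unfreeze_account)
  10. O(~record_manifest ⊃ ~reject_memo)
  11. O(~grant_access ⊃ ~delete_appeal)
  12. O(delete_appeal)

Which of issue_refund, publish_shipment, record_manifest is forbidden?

From premise 12 we have O(delete_appeal).
Premise 11 is O(~grant_access ⊃ ~delete_appeal); contrapositively O(delete_appeal ⊃ grant_access). Since O(delete_appeal) holds, K gives O(grant_access).
Premise 5, O(~archive_memo ⊃ ~grant_access), contraposes to O(grant_access ⊃ archive_memo); with O(grant_access) we get O(archive_memo).
Premise 2, O(escrow_memo ⊃ ~archive_memo), contraposes to O(archive_memo ⊃ ~escrow_memo); with O(archive_memo) we get O(~escrow_memo).
The contrapositive of premise 3 (O(~record_manifest ⊃ escrow_memo)) is O(~escrow_memo ⊃ record_manifest), and O(~escrow_memo) is already established, so O(record_manifest).
Premise 4, O(hold_position ⊃ ~record_manifest), contraposes to O(record_manifest ⊃ ~hold_position); with O(record_manifest) we get O(~hold_position).
Premise 7 is O(~hold_position ⊃ ~publish_shipment); since O(~hold_position), deontic closure gives O(~publish_shipment).
So O(~publish_shipment) holds, i.e. publish_shipment is forbidden. None of the other listed options is forbidden under the premises.

publish_shipment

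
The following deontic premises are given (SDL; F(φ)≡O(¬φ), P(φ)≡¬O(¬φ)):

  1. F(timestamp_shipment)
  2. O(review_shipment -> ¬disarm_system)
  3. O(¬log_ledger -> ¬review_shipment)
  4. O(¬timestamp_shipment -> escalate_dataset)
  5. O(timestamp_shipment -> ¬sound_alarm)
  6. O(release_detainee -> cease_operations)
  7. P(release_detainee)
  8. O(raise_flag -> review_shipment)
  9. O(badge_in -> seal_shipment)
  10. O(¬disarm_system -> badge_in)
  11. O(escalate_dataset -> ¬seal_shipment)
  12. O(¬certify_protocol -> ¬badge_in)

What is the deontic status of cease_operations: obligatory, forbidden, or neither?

Neither

Premise 6 is O(release_detainee -> cease_operations), but O(release_detainee) is not derivable from the premises (the permission P(release_detainee) asserts only ¬O(¬release_detainee), not O(release_detainee)), so it does not yield O(cease_operations).
No premise or chain of K-axiom applications forces O(cease_operations), and none forces O(¬cease_operations). So cease_operations is neither obligatory nor forbidden under these norms.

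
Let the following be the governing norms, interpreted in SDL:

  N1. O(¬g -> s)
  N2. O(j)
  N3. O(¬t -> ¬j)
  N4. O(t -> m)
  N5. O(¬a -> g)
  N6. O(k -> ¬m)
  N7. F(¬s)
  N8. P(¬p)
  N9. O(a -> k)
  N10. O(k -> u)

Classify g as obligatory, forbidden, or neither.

Premise 2 states O(j) outright.
Premise 3 is O(¬t -> ¬j); contrapositively O(j -> t). Since O(j) holds, K gives O(t).
Applying K to premise 4 (O(t -> m)) and O(t) yields O(m).
The contrapositive of premise 6 (O(k -> ¬m)) is O(m -> ¬k), and O(m) is already established, so O(¬k).
Premise 9 is O(a -> k); contrapositively O(¬k -> ¬a). Since O(¬k) holds, K gives O(¬a).
With premise 5, O(¬a -> g), the K-axiom yields O(g).
Premises 1, 7, 8, 10 do not contribute to this derivation.
Hence g is obligatory.

Obligatory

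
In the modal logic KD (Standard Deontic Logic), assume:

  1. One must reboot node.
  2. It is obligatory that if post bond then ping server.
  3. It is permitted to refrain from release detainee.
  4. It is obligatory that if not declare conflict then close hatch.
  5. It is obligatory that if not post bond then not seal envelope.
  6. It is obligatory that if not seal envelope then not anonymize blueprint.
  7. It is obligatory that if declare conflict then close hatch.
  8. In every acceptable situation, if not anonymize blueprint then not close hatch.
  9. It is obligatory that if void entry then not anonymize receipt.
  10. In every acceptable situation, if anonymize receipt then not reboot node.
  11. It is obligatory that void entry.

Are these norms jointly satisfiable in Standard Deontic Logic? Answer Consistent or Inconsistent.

Premise 10 is O(anonymize_receipt → ¬reboot_node), but O(anonymize_receipt) is not derivable from the premises, so it does not yield O(¬reboot_node).
So O(¬reboot_node) is not derivable, and the apparent clash with O(reboot_node) does not arise.
A world satisfying every obligation exists (e.g. anonymize_blueprint=true, anonymize_receipt=false, close_hatch=true, declare_conflict=false, ping_server=true, post_bond=true, reboot_node=true, release_detainee=false, seal_envelope=true, void_entry=true); no atom is both obligatory and forbidden, so the set is consistent.

Consistent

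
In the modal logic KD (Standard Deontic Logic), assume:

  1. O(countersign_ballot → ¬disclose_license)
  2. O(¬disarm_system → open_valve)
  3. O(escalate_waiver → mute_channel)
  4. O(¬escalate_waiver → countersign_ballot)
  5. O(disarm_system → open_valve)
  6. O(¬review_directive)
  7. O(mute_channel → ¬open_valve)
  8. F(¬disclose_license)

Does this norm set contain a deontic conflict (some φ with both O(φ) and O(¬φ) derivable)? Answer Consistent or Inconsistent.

By case analysis on ¬disarm_system: premise 2 gives O(¬disarm_system → open_valve) and premise 5 gives O(disarm_system → open_valve), so O(open_valve) either way.
The contrapositive of premise 7 (O(mute_channel → ¬open_valve)) is O(open_valve → ¬mute_channel), and O(open_valve) is already established, so O(¬mute_channel).
The contrapositive of premise 3 (O(escalate_waiver → mute_channel)) is O(¬mute_channel → ¬escalate_waiver), and O(¬mute_channel) is already established, so O(¬escalate_waiver).
Premise 4 is O(¬escalate_waiver → countersign_ballot); since O(¬escalate_waiver), deontic closure gives O(countersign_ballot).
Applying K to premise 1 (O(countersign_ballot → ¬disclose_license)) and O(countersign_ballot) yields O(¬disclose_license).
However, F(¬disclose_license) at premise 8 amounts to O(disclose_license).
We now have both O(¬disclose_license) and O(disclose_license) — disclose_license is simultaneously obligatory and forbidden, violating the D-axiom.

Inconsistent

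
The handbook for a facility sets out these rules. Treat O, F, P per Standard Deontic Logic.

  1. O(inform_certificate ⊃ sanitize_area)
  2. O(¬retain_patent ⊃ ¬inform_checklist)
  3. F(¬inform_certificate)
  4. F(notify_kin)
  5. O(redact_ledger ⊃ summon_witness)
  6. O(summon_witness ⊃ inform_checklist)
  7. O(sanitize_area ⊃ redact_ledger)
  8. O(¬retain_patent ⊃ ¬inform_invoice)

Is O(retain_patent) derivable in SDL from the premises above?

Yes

Premise 3 is F(¬inform_certificate), i.e. O(inform_certificate).
Applying K to premise 1 (O(inform_certificate ⊃ sanitize_area)) and O(inform_certificate) yields O(sanitize_area).
With premise 7, O(sanitize_area ⊃ redact_ledger), the K-axiom yields O(redact_ledger).
From O(redact_ledger) and premise 5, O(redact_ledger ⊃ summon_witness), we obtain O(summon_witness).
From O(summon_witness) and premise 6, O(summon_witness ⊃ inform_checklist), we obtain O(inform_checklist).
Premise 2, O(¬retain_patent ⊃ ¬inform_checklist), contraposes to O(inform_checklist ⊃ retain_patent); with O(inform_checklist) we get O(retain_patent).
Premises 4, 8 do not contribute to this derivation.
So O(retain_patent) follows.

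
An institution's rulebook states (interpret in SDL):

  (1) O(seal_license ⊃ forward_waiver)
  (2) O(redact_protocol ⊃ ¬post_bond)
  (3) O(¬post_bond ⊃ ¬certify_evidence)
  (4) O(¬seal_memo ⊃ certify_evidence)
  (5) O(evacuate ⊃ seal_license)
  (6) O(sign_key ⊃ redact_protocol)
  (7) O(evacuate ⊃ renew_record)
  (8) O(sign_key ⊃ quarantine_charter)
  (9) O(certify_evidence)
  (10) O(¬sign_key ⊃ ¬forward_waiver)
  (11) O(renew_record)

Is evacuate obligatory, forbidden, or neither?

From premise 9 we have O(certify_evidence).
Premise 3 is O(¬post_bond ⊃ ¬certify_evidence); contrapositively O(certify_evidence ⊃ post_bond). Since O(certify_evidence) holds, K gives O(post_bond).
Premise 2, O(redact_protocol ⊃ ¬post_bond), contraposes to O(post_bond ⊃ ¬redact_protocol); with O(post_bond) we get O(¬redact_protocol).
Premise 6, O(sign_key ⊃ redact_protocol), contraposes to O(¬redact_protocol ⊃ ¬sign_key); with O(¬redact_protocol) we get O(¬sign_key).
Applying K to premise 10 (O(¬sign_key ⊃ ¬forward_waiver)) and O(¬sign_key) yields O(¬forward_waiver).
Premise 1, O(seal_license ⊃ forward_waiver), contraposes to O(¬forward_waiver ⊃ ¬seal_license); with O(¬forward_waiver) we get O(¬seal_license).
Premise 5 is O(evacuate ⊃ seal_license); contrapositively O(¬seal_license ⊃ ¬evacuate). Since O(¬seal_license) holds, K gives O(¬evacuate).
Premises 4, 7, 8, 11 do not contribute to this derivation.
Thus O(¬evacuate), which is F(evacuate): evacuate is forbidden.

Forbidden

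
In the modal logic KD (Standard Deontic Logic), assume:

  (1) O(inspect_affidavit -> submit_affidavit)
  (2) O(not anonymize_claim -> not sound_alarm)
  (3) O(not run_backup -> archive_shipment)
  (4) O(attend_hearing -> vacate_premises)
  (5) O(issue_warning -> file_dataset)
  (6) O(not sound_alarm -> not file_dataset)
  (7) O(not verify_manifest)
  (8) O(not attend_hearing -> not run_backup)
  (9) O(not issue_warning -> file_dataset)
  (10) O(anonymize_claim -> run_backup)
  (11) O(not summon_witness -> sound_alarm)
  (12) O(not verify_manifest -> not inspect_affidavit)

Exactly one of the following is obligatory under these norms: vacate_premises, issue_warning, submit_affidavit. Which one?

vacate_premises

Premises 5 and 9 cover both cases: O(issue_warning -> file_dataset) and O(not issue_warning -> file_dataset). Since issue_warning ∨ not issue_warning is a tautology, O(file_dataset) follows.
Premise 6 is O(not sound_alarm -> not file_dataset); contrapositively O(file_dataset -> sound_alarm). Since O(file_dataset) holds, K gives O(sound_alarm).
Premise 2, O(not anonymize_claim -> not sound_alarm), contraposes to O(sound_alarm -> anonymize_claim); with O(sound_alarm) we get O(anonymize_claim).
Premise 10 is O(anonymize_claim -> run_backup); since O(anonymize_claim), deontic closure gives O(run_backup).
The contrapositive of premise 8 (O(not attend_hearing -> not run_backup)) is O(run_backup -> attend_hearing), and O(run_backup) is already established, so O(attend_hearing).
Premise 4 is O(attend_hearing -> vacate_premises); since O(attend_hearing), deontic closure gives O(vacate_premises).
So O(vacate_premises) holds — vacate_premises is obligatory. None of the other listed options is made obligatory by any chain of premises.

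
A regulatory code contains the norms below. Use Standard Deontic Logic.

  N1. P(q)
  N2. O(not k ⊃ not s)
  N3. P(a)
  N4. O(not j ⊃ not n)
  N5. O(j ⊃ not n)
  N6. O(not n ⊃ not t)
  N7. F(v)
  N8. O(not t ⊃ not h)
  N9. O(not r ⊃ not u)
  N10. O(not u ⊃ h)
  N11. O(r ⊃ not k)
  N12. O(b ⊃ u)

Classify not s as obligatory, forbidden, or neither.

Premises 5 and 4 are O(j ⊃ not n) and O(not j ⊃ not n); every ideal world satisfies j or not j, so in either case not n holds — hence O(not n).
Premise 6 is O(not n ⊃ not t); since O(not n), deontic closure gives O(not t).
From O(not t) and premise 8, O(not t ⊃ not h), we obtain O(not h).
Premise 10 is O(not u ⊃ h); contrapositively O(not h ⊃ u). Since O(not h) holds, K gives O(u).
Premise 9 is O(not r ⊃ not u); contrapositively O(u ⊃ r). Since O(u) holds, K gives O(r).
Applying K to premise 11 (O(r ⊃ not k)) and O(r) yields O(not k).
With premise 2, O(not k ⊃ not s), the K-axiom yields O(not s).
Premises 1, 3, 7, 12 do not contribute to this derivation.
Hence not s is obligatory.

Obligatory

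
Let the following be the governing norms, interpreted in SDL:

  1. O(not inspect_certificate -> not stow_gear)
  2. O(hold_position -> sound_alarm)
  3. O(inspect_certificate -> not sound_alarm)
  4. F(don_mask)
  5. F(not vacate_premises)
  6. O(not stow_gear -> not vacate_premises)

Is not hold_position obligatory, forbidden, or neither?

Obligatory

Premise 5 is F(not vacate_premises), i.e. O(vacate_premises).
Premise 6 is O(not stow_gear -> not vacate_premises); contrapositively O(vacate_premises -> stow_gear). Since O(vacate_premises) holds, K gives O(stow_gear).
The contrapositive of premise 1 (O(not inspect_certificate -> not stow_gear)) is O(stow_gear -> inspect_certificate), and O(stow_gear) is already established, so O(inspect_certificate).
From O(inspect_certificate) and premise 3, O(inspect_certificate -> not sound_alarm), we obtain O(not sound_alarm).
Premise 2, O(hold_position -> sound_alarm), contraposes to O(not sound_alarm -> not hold_position); with O(not sound_alarm) we get O(not hold_position).
Premise 4 does not contribute to this derivation.
Hence not hold_position is obligatory.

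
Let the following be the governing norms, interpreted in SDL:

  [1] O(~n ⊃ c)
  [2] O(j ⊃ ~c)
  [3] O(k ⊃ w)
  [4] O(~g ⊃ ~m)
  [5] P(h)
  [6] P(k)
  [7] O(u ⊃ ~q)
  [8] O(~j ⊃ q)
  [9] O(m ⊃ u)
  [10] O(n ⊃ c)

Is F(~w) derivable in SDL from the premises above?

No

Premise 3 is O(k ⊃ w), but O(k) is not derivable from the premises (the permission P(k) asserts only ~O(~k), not O(k)), so it does not yield O(w).
No other premise forces O(w). An ideal world satisfying every premise can still have ~w true, so F(~w) is not derivable.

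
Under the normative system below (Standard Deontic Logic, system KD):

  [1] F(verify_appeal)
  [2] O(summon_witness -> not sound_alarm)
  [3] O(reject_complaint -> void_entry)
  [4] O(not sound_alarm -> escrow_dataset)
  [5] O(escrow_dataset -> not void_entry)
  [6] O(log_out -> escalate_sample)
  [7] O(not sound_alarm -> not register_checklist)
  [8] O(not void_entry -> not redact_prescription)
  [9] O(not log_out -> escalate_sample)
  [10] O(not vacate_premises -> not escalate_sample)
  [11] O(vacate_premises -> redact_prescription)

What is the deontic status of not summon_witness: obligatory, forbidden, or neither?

Obligatory

Premises 6 and 9 are O(log_out -> escalate_sample) and O(not log_out -> escalate_sample); every ideal world satisfies log_out or not log_out, so in either case escalate_sample holds — hence O(escalate_sample).
Premise 10, O(not vacate_premises -> not escalate_sample), contraposes to O(escalate_sample -> vacate_premises); with O(escalate_sample) we get O(vacate_premises).
Premise 11 is O(vacate_premises -> redact_prescription); since O(vacate_premises), deontic closure gives O(redact_prescription).
Premise 8 is O(not void_entry -> not redact_prescription); contrapositively O(redact_prescription -> void_entry). Since O(redact_prescription) holds, K gives O(void_entry).
Premise 5, O(escrow_dataset -> not void_entry), contraposes to O(void_entry -> not escrow_dataset); with O(void_entry) we get O(not escrow_dataset).
Premise 4, O(not sound_alarm -> escrow_dataset), contraposes to O(not escrow_dataset -> sound_alarm); with O(not escrow_dataset) we get O(sound_alarm).
The contrapositive of premise 2 (O(summon_witness -> not sound_alarm)) is O(sound_alarm -> not summon_witness), and O(sound_alarm) is already established, so O(not summon_witness).
Premises 1, 3, 7 do not contribute to this derivation.
Hence not summon_witness is obligatory.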